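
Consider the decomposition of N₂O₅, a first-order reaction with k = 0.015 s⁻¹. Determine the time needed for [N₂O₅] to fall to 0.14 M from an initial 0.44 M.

76.34 s

Step 1: For first-order: t = ln([N₂O₅]₀/[N₂O₅])/k
Step 2: t = ln(0.44/0.14)/0.015
Step 3: t = ln(3.143)/0.015
Step 4: t = 1.145/0.015 = 76.34 s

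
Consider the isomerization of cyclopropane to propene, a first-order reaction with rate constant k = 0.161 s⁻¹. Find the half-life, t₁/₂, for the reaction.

4.305 s

Step 1: For a first-order reaction, t₁/₂ = ln(2)/k
Step 2: t₁/₂ = ln(2)/0.161
Step 3: t₁/₂ = 0.6931/0.161 = 4.305 s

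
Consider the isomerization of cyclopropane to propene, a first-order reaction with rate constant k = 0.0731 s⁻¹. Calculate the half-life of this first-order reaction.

9.482 s

Step 1: For a first-order reaction, t₁/₂ = ln(2)/k
Step 2: t₁/₂ = ln(2)/0.0731
Step 3: t₁/₂ = 0.6931/0.0731 = 9.482 s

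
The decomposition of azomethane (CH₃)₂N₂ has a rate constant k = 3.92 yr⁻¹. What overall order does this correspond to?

first order (1)

Step 1: The units of k for an nth-order reaction are (concentration)^(1-n)·(time)⁻¹.
Step 2: Here k has units yr⁻¹, so the concentration exponent is 0.
Step 3: 1 - n = 0 ⇒ n = 1. The reaction is first order.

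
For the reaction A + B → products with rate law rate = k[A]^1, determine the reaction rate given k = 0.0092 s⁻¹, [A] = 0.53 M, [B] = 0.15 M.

0.004876 M/s

Step 1: The rate law is rate = k[A]^1
Step 2: Note that the rate does not depend on [B] (zero order in B).
Step 3: rate = 0.0092 × (0.53)^1 = 0.004876 M/s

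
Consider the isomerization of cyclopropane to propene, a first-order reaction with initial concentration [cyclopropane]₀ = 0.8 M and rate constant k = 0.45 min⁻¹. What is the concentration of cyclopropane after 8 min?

0.02186 M

Step 1: For a first-order reaction: [cyclopropane] = [cyclopropane]₀ × e^(-kt)
Step 2: [cyclopropane] = 0.8 × e^(-0.45 × 8)
Step 3: [cyclopropane] = 0.8 × e^(-3.6)
Step 4: [cyclopropane] = 0.8 × 0.0273237 = 0.02186 M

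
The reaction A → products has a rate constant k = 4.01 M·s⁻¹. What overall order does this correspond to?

zeroth order (0)

Step 1: The units of k for an nth-order reaction are (concentration)^(1-n)·(time)⁻¹.
Step 2: Here k has units M·s⁻¹, so the concentration exponent is 1.
Step 3: 1 - n = 1 ⇒ n = 0. The reaction is zeroth order.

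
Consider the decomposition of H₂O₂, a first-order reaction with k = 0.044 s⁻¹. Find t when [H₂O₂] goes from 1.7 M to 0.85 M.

15.75 s

Step 1: For first-order: t = ln([H₂O₂]₀/[H₂O₂])/k
Step 2: t = ln(1.7/0.85)/0.044
Step 3: t = ln(2)/0.044
Step 4: t = 0.6931/0.044 = 15.75 s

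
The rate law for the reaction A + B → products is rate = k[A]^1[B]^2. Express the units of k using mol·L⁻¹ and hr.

(mol·L⁻¹)⁻²·hr⁻¹

Step 1: Overall order = 1 + 2 = 3.
Step 2: rate has units mol·L⁻¹·hr⁻¹; [A]^1[B]^2 has units (mol·L⁻¹)^3.
Step 3: k = rate/([A]^1[B]^2), so units of k = (mol·L⁻¹)^(1-3)·hr⁻¹ = (mol·L⁻¹)⁻²·hr⁻¹.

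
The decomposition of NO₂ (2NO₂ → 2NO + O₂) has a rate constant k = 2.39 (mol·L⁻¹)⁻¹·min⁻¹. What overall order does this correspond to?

second order (2)

Step 1: The units of k for an nth-order reaction are (concentration)^(1-n)·(time)⁻¹.
Step 2: Here k has units (mol·L⁻¹)⁻¹·min⁻¹, so the concentration exponent is -1.
Step 3: 1 - n = -1 ⇒ n = 2. The reaction is second order.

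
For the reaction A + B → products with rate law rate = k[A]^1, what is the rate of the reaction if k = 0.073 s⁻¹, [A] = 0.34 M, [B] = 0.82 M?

0.02482 M/s

Step 1: The rate law is rate = k[A]^1
Step 2: Note that the rate does not depend on [B] (zero order in B).
Step 3: rate = 0.073 × (0.34)^1 = 0.02482 M/s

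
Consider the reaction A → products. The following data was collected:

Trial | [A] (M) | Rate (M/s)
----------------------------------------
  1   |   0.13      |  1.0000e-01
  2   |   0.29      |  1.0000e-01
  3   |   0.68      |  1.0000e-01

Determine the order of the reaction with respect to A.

zeroth order (0)

Step 1: Compare trials - when concentration changes, rate stays constant.
Step 2: rate₂/rate₁ = 1.0000e-01/1.0000e-01 = 1
Step 3: [A]₂/[A]₁ = 0.29/0.13 = 2.231
Step 4: Since rate ratio ≈ (conc ratio)^0, the reaction is zeroth order.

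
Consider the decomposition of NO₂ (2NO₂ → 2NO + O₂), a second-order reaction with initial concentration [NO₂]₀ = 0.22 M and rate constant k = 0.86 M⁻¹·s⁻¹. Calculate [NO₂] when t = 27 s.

0.03602 M

Step 1: For a second-order reaction: 1/[NO₂] = 1/[NO₂]₀ + kt
Step 2: 1/[NO₂] = 1/0.22 + 0.86 × 27
Step 3: 1/[NO₂] = 4.545 + 23.22 = 27.77
Step 4: [NO₂] = 1/27.77 = 0.03602 M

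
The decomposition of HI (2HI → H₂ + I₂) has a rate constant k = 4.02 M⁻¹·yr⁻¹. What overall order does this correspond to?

second order (2)

Step 1: The units of k for an nth-order reaction are (concentration)^(1-n)·(time)⁻¹.
Step 2: Here k has units M⁻¹·yr⁻¹, so the concentration exponent is -1.
Step 3: 1 - n = -1 ⇒ n = 2. The reaction is second order.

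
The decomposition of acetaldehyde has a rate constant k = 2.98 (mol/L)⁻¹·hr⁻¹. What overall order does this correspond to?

second order (2)

Step 1: The units of k for an nth-order reaction are (concentration)^(1-n)·(time)⁻¹.
Step 2: Here k has units (mol/L)⁻¹·hr⁻¹, so the concentration exponent is -1.
Step 3: 1 - n = -1 ⇒ n = 2. The reaction is second order.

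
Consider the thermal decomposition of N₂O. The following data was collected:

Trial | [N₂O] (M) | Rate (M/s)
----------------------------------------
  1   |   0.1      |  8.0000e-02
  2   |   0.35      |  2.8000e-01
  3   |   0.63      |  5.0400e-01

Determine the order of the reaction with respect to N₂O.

first order (1)

Step 1: Compare trials to find order n where rate₂/rate₁ = ([N₂O]₂/[N₂O]₁)^n
Step 2: rate₂/rate₁ = 2.8000e-01/8.0000e-02 = 3.5
Step 3: [N₂O]₂/[N₂O]₁ = 0.35/0.1 = 3.5
Step 4: n = ln(3.5)/ln(3.5) = 1.00 ≈ 1
Step 5: The reaction is first order in N₂O.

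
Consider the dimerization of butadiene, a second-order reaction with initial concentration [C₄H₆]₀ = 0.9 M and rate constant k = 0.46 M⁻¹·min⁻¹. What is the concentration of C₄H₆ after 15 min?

0.1248 M

Step 1: For a second-order reaction: 1/[C₄H₆] = 1/[C₄H₆]₀ + kt
Step 2: 1/[C₄H₆] = 1/0.9 + 0.46 × 15
Step 3: 1/[C₄H₆] = 1.111 + 6.9 = 8.011
Step 4: [C₄H₆] = 1/8.011 = 0.1248 M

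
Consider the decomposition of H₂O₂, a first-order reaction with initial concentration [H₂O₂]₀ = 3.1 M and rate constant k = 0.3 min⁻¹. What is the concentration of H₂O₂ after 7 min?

0.3796 M

Step 1: For a first-order reaction: [H₂O₂] = [H₂O₂]₀ × e^(-kt)
Step 2: [H₂O₂] = 3.1 × e^(-0.3 × 7)
Step 3: [H₂O₂] = 3.1 × e^(-2.1)
Step 4: [H₂O₂] = 3.1 × 0.122456 = 0.3796 M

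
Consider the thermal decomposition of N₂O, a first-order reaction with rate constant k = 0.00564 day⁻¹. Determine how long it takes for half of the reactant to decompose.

122.9 day

Step 1: For a first-order reaction, t₁/₂ = ln(2)/k
Step 2: t₁/₂ = ln(2)/0.00564
Step 3: t₁/₂ = 0.6931/0.00564 = 122.9 day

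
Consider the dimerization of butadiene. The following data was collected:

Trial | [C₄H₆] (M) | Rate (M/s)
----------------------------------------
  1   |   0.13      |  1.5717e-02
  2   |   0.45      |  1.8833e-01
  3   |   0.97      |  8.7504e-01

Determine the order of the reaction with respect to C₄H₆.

second order (2)

Step 1: Compare trials to find order n where rate₂/rate₁ = ([C₄H₆]₂/[C₄H₆]₁)^n
Step 2: rate₂/rate₁ = 1.8833e-01/1.5717e-02 = 11.98
Step 3: [C₄H₆]₂/[C₄H₆]₁ = 0.45/0.13 = 3.462
Step 4: n = ln(11.98)/ln(3.462) = 2.00 ≈ 2
Step 5: The reaction is second order in C₄H₆.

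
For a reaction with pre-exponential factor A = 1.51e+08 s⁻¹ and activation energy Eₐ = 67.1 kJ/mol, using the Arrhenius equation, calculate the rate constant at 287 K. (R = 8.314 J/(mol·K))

9.25e-05 s⁻¹

Step 1: Use the Arrhenius equation: k = A × exp(-Eₐ/RT)
Step 2: Convert Eₐ to J/mol: 67.1 kJ/mol = 67100 J/mol
Step 3: Calculate the exponent: -Eₐ/(RT) = -67100/(8.314 × 287) = -28.12099
Step 4: k = 1.51e+08 × exp(-28.12099)
Step 5: k = 1.51e+08 × 6.12645e-13 = 9.2509e-05 s⁻¹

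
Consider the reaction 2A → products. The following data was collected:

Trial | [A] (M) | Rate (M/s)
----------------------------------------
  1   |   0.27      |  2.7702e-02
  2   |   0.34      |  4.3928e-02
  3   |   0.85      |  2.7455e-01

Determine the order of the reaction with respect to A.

second order (2)

Step 1: Compare trials to find order n where rate₂/rate₁ = ([A]₂/[A]₁)^n
Step 2: rate₂/rate₁ = 4.3928e-02/2.7702e-02 = 1.586
Step 3: [A]₂/[A]₁ = 0.34/0.27 = 1.259
Step 4: n = ln(1.586)/ln(1.259) = 2.00 ≈ 2
Step 5: The reaction is second order in A.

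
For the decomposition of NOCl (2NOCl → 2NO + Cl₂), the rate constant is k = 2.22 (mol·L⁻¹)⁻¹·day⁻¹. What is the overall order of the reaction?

second order (2)

Step 1: The units of k for an nth-order reaction are (concentration)^(1-n)·(time)⁻¹.
Step 2: Here k has units (mol·L⁻¹)⁻¹·day⁻¹, so the concentration exponent is -1.
Step 3: 1 - n = -1 ⇒ n = 2. The reaction is second order.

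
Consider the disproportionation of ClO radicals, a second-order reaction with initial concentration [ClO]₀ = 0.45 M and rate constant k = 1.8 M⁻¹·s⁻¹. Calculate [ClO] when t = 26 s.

0.0204 M

Step 1: For a second-order reaction: 1/[ClO] = 1/[ClO]₀ + kt
Step 2: 1/[ClO] = 1/0.45 + 1.8 × 26
Step 3: 1/[ClO] = 2.222 + 46.8 = 49.02
Step 4: [ClO] = 1/49.02 = 0.0204 M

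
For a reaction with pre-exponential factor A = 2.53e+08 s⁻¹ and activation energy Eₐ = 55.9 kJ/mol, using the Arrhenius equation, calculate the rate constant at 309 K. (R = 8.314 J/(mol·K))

8.98e-02 s⁻¹

Step 1: Use the Arrhenius equation: k = A × exp(-Eₐ/RT)
Step 2: Convert Eₐ to J/mol: 55.9 kJ/mol = 55900 J/mol
Step 3: Calculate the exponent: -Eₐ/(RT) = -55900/(8.314 × 309) = -21.75922
Step 4: k = 2.53e+08 × exp(-21.75922)
Step 5: k = 2.53e+08 × 3.54888e-10 = 8.9787e-02 s⁻¹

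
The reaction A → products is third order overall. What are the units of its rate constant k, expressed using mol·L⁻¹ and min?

(mol·L⁻¹)⁻²·min⁻¹

Step 1: For overall order n, rate = k × (concentration)^n.
Step 2: Rate has units mol·L⁻¹·min⁻¹; concentration term has units (mol·L⁻¹)^3.
Step 3: k = rate / (concentration)^n, so units of k = (mol·L⁻¹)^(1-3)·min⁻¹ = (mol·L⁻¹)⁻²·min⁻¹.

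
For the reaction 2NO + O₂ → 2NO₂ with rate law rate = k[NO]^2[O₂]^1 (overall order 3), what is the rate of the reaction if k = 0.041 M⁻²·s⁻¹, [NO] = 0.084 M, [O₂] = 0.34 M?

9.836e-05 M/s

Step 1: The rate law is rate = k[NO]^2[O₂]^1, overall order = 2+1 = 3
Step 2: Substitute values: rate = 0.041 × (0.084)^2 × (0.34)^1
Step 3: rate = 0.041 × 0.007056 × 0.34 = 9.83606e-05 M/s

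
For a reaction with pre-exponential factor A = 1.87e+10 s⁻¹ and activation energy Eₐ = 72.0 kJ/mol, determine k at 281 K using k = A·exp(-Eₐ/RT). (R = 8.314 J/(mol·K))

7.72e-04 s⁻¹

Step 1: Use the Arrhenius equation: k = A × exp(-Eₐ/RT)
Step 2: Convert Eₐ to J/mol: 72.0 kJ/mol = 72000 J/mol
Step 3: Calculate the exponent: -Eₐ/(RT) = -72000/(8.314 × 281) = -30.81883
Step 4: k = 1.87e+10 × exp(-30.81883)
Step 5: k = 1.87e+10 × 4.12622e-14 = 7.7160e-04 s⁻¹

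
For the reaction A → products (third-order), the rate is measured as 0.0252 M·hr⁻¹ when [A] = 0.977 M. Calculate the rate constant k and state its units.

0.02702 M⁻²·hr⁻¹

Step 1: rate = k[A]^3, so k = rate / [A]^3.
Step 2: k = 0.0252 / (0.977)^3 = 0.0252 / 0.9326.
Step 3: k = 0.02702 M⁻²·hr⁻¹.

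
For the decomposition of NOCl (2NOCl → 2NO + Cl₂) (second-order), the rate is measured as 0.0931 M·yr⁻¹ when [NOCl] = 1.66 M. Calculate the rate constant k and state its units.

0.03379 M⁻¹·yr⁻¹

Step 1: rate = k[NOCl]^2, so k = rate / [NOCl]^2.
Step 2: k = 0.0931 / (1.66)^2 = 0.0931 / 2.756.
Step 3: k = 0.03379 M⁻¹·yr⁻¹.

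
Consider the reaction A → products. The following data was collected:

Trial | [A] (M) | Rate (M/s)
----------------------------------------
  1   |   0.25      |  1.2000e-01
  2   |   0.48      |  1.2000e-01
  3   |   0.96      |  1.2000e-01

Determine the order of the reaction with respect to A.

zeroth order (0)

Step 1: Compare trials - when concentration changes, rate stays constant.
Step 2: rate₂/rate₁ = 1.2000e-01/1.2000e-01 = 1
Step 3: [A]₂/[A]₁ = 0.48/0.25 = 1.92
Step 4: Since rate ratio ≈ (conc ratio)^0, the reaction is zeroth order.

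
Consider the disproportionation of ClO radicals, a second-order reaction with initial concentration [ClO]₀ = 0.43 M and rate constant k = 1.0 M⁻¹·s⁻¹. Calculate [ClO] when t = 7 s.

0.1072 M

Step 1: For a second-order reaction: 1/[ClO] = 1/[ClO]₀ + kt
Step 2: 1/[ClO] = 1/0.43 + 1.0 × 7
Step 3: 1/[ClO] = 2.326 + 7 = 9.326
Step 4: [ClO] = 1/9.326 = 0.1072 M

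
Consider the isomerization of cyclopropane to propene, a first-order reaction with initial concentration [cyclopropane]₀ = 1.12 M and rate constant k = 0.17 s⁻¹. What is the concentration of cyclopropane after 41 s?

0.001052 M

Step 1: For a first-order reaction: [cyclopropane] = [cyclopropane]₀ × e^(-kt)
Step 2: [cyclopropane] = 1.12 × e^(-0.17 × 41)
Step 3: [cyclopropane] = 1.12 × e^(-6.97)
Step 4: [cyclopropane] = 1.12 × 0.000939653 = 0.001052 M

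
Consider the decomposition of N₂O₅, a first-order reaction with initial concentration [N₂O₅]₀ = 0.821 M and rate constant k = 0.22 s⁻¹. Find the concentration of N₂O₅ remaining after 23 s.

0.00521 M

Step 1: For a first-order reaction: [N₂O₅] = [N₂O₅]₀ × e^(-kt)
Step 2: [N₂O₅] = 0.821 × e^(-0.22 × 23)
Step 3: [N₂O₅] = 0.821 × e^(-5.06)
Step 4: [N₂O₅] = 0.821 × 0.00634556 = 0.00521 M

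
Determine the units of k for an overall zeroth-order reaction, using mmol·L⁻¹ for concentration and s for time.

mmol·L⁻¹·s⁻¹

Step 1: For overall order n, rate = k × (concentration)^n.
Step 2: Rate has units mmol·L⁻¹·s⁻¹; concentration term has units (mmol·L⁻¹)^0.
Step 3: k = rate / (concentration)^n, so units of k = (mmol·L⁻¹)^(1-0)·s⁻¹ = mmol·L⁻¹·s⁻¹.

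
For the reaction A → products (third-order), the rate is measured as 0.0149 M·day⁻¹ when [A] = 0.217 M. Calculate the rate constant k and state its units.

1.458 M⁻²·day⁻¹

Step 1: rate = k[A]^3, so k = rate / [A]^3.
Step 2: k = 0.0149 / (0.217)^3 = 0.0149 / 0.01022.
Step 3: k = 1.458 M⁻²·day⁻¹.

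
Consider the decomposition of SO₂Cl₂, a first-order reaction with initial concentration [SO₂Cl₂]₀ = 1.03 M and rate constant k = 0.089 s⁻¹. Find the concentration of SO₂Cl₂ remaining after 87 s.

0.0004468 M

Step 1: For a first-order reaction: [SO₂Cl₂] = [SO₂Cl₂]₀ × e^(-kt)
Step 2: [SO₂Cl₂] = 1.03 × e^(-0.089 × 87)
Step 3: [SO₂Cl₂] = 1.03 × e^(-7.743)
Step 4: [SO₂Cl₂] = 1.03 × 0.000433768 = 0.0004468 M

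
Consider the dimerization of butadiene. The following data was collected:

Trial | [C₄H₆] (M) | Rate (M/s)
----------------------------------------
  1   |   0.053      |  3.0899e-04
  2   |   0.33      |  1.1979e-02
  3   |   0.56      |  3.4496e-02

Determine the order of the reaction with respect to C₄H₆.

second order (2)

Step 1: Compare trials to find order n where rate₂/rate₁ = ([C₄H₆]₂/[C₄H₆]₁)^n
Step 2: rate₂/rate₁ = 1.1979e-02/3.0899e-04 = 38.77
Step 3: [C₄H₆]₂/[C₄H₆]₁ = 0.33/0.053 = 6.226
Step 4: n = ln(38.77)/ln(6.226) = 2.00 ≈ 2
Step 5: The reaction is second order in C₄H₆.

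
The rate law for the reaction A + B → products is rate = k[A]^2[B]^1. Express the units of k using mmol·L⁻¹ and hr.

(mmol·L⁻¹)⁻²·hr⁻¹

Step 1: Overall order = 2 + 1 = 3.
Step 2: rate has units mmol·L⁻¹·hr⁻¹; [A]^2[B]^1 has units (mmol·L⁻¹)^3.
Step 3: k = rate/([A]^2[B]^1), so units of k = (mmol·L⁻¹)^(1-3)·hr⁻¹ = (mmol·L⁻¹)⁻²·hr⁻¹.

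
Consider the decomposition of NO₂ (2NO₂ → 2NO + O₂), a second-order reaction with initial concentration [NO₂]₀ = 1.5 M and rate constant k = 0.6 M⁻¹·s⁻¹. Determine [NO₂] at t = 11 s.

0.1376 M

Step 1: For a second-order reaction: 1/[NO₂] = 1/[NO₂]₀ + kt
Step 2: 1/[NO₂] = 1/1.5 + 0.6 × 11
Step 3: 1/[NO₂] = 0.6667 + 6.6 = 7.267
Step 4: [NO₂] = 1/7.267 = 0.1376 M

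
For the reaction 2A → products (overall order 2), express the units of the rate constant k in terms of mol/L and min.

(mol/L)⁻¹·min⁻¹

Step 1: For overall order n, rate = k × (concentration)^n.
Step 2: Rate has units mol/L·min⁻¹; concentration term has units (mol/L)^2.
Step 3: k = rate / (concentration)^n, so units of k = (mol/L)^(1-2)·min⁻¹ = (mol/L)⁻¹·min⁻¹.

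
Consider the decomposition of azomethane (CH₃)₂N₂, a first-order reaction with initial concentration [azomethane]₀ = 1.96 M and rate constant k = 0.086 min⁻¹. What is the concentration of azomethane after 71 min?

0.00437 M

Step 1: For a first-order reaction: [azomethane] = [azomethane]₀ × e^(-kt)
Step 2: [azomethane] = 1.96 × e^(-0.086 × 71)
Step 3: [azomethane] = 1.96 × e^(-6.106)
Step 4: [azomethane] = 1.96 × 0.00222945 = 0.00437 M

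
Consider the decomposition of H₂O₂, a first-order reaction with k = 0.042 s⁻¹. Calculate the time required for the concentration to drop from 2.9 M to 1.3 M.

19.1 s

Step 1: For first-order: t = ln([H₂O₂]₀/[H₂O₂])/k
Step 2: t = ln(2.9/1.3)/0.042
Step 3: t = ln(2.231)/0.042
Step 4: t = 0.8023/0.042 = 19.1 s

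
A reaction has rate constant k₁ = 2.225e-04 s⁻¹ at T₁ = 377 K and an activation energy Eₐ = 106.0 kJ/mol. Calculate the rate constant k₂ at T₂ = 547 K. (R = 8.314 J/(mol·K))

8.164e+00 s⁻¹

Step 1: Use the two-temperature Arrhenius form: ln(k₂/k₁) = -Eₐ/R × (1/T₂ - 1/T₁)
Step 2: Convert Eₐ to J/mol: 106.0 kJ/mol = 106000 J/mol
Step 3: 1/T₂ - 1/T₁ = 1/547 - 1/377 = -8.243663e-04 K⁻¹
Step 4: ln(k₂/k₁) = -106000/8.314 × -8.243663e-04 = 10.51032
Step 5: k₂ = k₁ × exp(10.51032) = 2.225e-04 × 3.66922e+04 = 8.164e+00 s⁻¹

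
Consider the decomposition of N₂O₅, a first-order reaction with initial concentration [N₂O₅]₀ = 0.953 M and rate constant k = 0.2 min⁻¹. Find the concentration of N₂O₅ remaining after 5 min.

0.3506 M

Step 1: For a first-order reaction: [N₂O₅] = [N₂O₅]₀ × e^(-kt)
Step 2: [N₂O₅] = 0.953 × e^(-0.2 × 5)
Step 3: [N₂O₅] = 0.953 × e^(-1)
Step 4: [N₂O₅] = 0.953 × 0.367879 = 0.3506 M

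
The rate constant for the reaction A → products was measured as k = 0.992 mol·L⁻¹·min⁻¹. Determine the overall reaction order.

zeroth order (0)

Step 1: The units of k for an nth-order reaction are (concentration)^(1-n)·(time)⁻¹.
Step 2: Here k has units mol·L⁻¹·min⁻¹, so the concentration exponent is 1.
Step 3: 1 - n = 1 ⇒ n = 0. The reaction is zeroth order.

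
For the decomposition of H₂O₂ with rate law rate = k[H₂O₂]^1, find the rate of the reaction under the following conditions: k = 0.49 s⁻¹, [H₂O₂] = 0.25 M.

0.1225 M/s

Step 1: Identify the rate law: rate = k[H₂O₂]^1
Step 2: Substitute values: rate = 0.49 × (0.25)^1
Step 3: Calculate: rate = 0.49 × 0.25 = 0.1225 M/s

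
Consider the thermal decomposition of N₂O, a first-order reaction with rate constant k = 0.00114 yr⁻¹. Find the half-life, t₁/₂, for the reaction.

608 yr

Step 1: For a first-order reaction, t₁/₂ = ln(2)/k
Step 2: t₁/₂ = ln(2)/0.00114
Step 3: t₁/₂ = 0.6931/0.00114 = 608 yr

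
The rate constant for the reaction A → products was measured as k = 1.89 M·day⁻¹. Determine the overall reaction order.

zeroth order (0)

Step 1: The units of k for an nth-order reaction are (concentration)^(1-n)·(time)⁻¹.
Step 2: Here k has units M·day⁻¹, so the concentration exponent is 1.
Step 3: 1 - n = 1 ⇒ n = 0. The reaction is zeroth order.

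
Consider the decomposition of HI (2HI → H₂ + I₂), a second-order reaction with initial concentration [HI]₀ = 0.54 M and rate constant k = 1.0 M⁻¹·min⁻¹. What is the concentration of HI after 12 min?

0.07219 M

Step 1: For a second-order reaction: 1/[HI] = 1/[HI]₀ + kt
Step 2: 1/[HI] = 1/0.54 + 1.0 × 12
Step 3: 1/[HI] = 1.852 + 12 = 13.85
Step 4: [HI] = 1/13.85 = 0.07219 M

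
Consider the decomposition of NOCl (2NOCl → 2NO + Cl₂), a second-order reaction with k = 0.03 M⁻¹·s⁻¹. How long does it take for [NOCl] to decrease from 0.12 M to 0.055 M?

328.3 s

Step 1: For second-order: t = (1/[NOCl] - 1/[NOCl]₀)/k
Step 2: t = (1/0.055 - 1/0.12)/0.03
Step 3: t = (18.18 - 8.333)/0.03
Step 4: t = 9.848/0.03 = 328.3 s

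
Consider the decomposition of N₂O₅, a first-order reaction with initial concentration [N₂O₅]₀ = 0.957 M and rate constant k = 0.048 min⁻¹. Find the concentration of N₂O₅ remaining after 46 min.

0.1052 M

Step 1: For a first-order reaction: [N₂O₅] = [N₂O₅]₀ × e^(-kt)
Step 2: [N₂O₅] = 0.957 × e^(-0.048 × 46)
Step 3: [N₂O₅] = 0.957 × e^(-2.208)
Step 4: [N₂O₅] = 0.957 × 0.10992 = 0.1052 M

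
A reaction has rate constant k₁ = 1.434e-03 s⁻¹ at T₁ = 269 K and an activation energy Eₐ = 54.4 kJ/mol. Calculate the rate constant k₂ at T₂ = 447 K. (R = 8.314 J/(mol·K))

2.308e+01 s⁻¹

Step 1: Use the two-temperature Arrhenius form: ln(k₂/k₁) = -Eₐ/R × (1/T₂ - 1/T₁)
Step 2: Convert Eₐ to J/mol: 54.4 kJ/mol = 54400 J/mol
Step 3: 1/T₂ - 1/T₁ = 1/447 - 1/269 = -1.480336e-03 K⁻¹
Step 4: ln(k₂/k₁) = -54400/8.314 × -1.480336e-03 = 9.68611
Step 5: k₂ = k₁ × exp(9.68611) = 1.434e-03 × 1.60925e+04 = 2.308e+01 s⁻¹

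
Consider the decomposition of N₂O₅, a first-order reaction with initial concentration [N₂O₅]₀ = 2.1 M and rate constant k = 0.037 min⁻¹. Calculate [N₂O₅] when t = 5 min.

1.745 M

Step 1: For a first-order reaction: [N₂O₅] = [N₂O₅]₀ × e^(-kt)
Step 2: [N₂O₅] = 2.1 × e^(-0.037 × 5)
Step 3: [N₂O₅] = 2.1 × e^(-0.185)
Step 4: [N₂O₅] = 2.1 × 0.831104 = 1.745 M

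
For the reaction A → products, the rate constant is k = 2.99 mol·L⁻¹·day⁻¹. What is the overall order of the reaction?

zeroth order (0)

Step 1: The units of k for an nth-order reaction are (concentration)^(1-n)·(time)⁻¹.
Step 2: Here k has units mol·L⁻¹·day⁻¹, so the concentration exponent is 1.
Step 3: 1 - n = 1 ⇒ n = 0. The reaction is zeroth order.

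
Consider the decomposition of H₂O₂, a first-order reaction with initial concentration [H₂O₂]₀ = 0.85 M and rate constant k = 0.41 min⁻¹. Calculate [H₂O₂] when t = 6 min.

0.07262 M

Step 1: For a first-order reaction: [H₂O₂] = [H₂O₂]₀ × e^(-kt)
Step 2: [H₂O₂] = 0.85 × e^(-0.41 × 6)
Step 3: [H₂O₂] = 0.85 × e^(-2.46)
Step 4: [H₂O₂] = 0.85 × 0.085435 = 0.07262 M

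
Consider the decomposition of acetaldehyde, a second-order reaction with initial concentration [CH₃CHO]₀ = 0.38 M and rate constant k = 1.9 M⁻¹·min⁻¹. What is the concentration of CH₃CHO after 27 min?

0.01854 M

Step 1: For a second-order reaction: 1/[CH₃CHO] = 1/[CH₃CHO]₀ + kt
Step 2: 1/[CH₃CHO] = 1/0.38 + 1.9 × 27
Step 3: 1/[CH₃CHO] = 2.632 + 51.3 = 53.93
Step 4: [CH₃CHO] = 1/53.93 = 0.01854 M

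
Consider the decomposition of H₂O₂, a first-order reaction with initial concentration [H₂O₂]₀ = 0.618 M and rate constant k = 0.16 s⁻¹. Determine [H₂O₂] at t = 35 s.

0.002285 M

Step 1: For a first-order reaction: [H₂O₂] = [H₂O₂]₀ × e^(-kt)
Step 2: [H₂O₂] = 0.618 × e^(-0.16 × 35)
Step 3: [H₂O₂] = 0.618 × e^(-5.6)
Step 4: [H₂O₂] = 0.618 × 0.00369786 = 0.002285 M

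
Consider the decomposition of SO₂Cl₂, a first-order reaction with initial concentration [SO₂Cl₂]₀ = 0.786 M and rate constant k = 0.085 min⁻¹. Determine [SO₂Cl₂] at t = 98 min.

0.0001896 M

Step 1: For a first-order reaction: [SO₂Cl₂] = [SO₂Cl₂]₀ × e^(-kt)
Step 2: [SO₂Cl₂] = 0.786 × e^(-0.085 × 98)
Step 3: [SO₂Cl₂] = 0.786 × e^(-8.33)
Step 4: [SO₂Cl₂] = 0.786 × 0.000241172 = 0.0001896 M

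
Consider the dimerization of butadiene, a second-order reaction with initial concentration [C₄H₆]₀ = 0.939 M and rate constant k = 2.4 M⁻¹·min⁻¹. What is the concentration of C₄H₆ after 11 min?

0.03641 M

Step 1: For a second-order reaction: 1/[C₄H₆] = 1/[C₄H₆]₀ + kt
Step 2: 1/[C₄H₆] = 1/0.939 + 2.4 × 11
Step 3: 1/[C₄H₆] = 1.065 + 26.4 = 27.46
Step 4: [C₄H₆] = 1/27.46 = 0.03641 M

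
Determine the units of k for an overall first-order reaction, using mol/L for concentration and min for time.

min⁻¹

Step 1: For overall order n, rate = k × (concentration)^n.
Step 2: Rate has units mol/L·min⁻¹; concentration term has units (mol/L)^1.
Step 3: k = rate / (concentration)^n, so units of k = (mol/L)^(1-1)·min⁻¹ = min⁻¹.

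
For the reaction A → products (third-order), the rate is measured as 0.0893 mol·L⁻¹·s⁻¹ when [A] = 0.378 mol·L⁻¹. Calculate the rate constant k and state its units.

1.653 (mol·L⁻¹)⁻²·s⁻¹

Step 1: rate = k[A]^3, so k = rate / [A]^3.
Step 2: k = 0.0893 / (0.378)^3 = 0.0893 / 0.05401.
Step 3: k = 1.653 (mol·L⁻¹)⁻²·s⁻¹.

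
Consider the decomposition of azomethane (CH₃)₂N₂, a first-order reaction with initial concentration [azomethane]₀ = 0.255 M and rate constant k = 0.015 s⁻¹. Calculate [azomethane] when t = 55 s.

0.1117 M

Step 1: For a first-order reaction: [azomethane] = [azomethane]₀ × e^(-kt)
Step 2: [azomethane] = 0.255 × e^(-0.015 × 55)
Step 3: [azomethane] = 0.255 × e^(-0.825)
Step 4: [azomethane] = 0.255 × 0.438235 = 0.1117 M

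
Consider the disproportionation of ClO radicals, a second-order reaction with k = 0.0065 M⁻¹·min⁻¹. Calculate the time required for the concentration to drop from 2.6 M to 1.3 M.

59.17 min

Step 1: For second-order: t = (1/[ClO] - 1/[ClO]₀)/k
Step 2: t = (1/1.3 - 1/2.6)/0.0065
Step 3: t = (0.7692 - 0.3846)/0.0065
Step 4: t = 0.3846/0.0065 = 59.17 min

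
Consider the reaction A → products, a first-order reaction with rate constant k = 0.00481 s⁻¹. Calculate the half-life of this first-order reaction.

144.1 s

Step 1: For a first-order reaction, t₁/₂ = ln(2)/k
Step 2: t₁/₂ = ln(2)/0.00481
Step 3: t₁/₂ = 0.6931/0.00481 = 144.1 s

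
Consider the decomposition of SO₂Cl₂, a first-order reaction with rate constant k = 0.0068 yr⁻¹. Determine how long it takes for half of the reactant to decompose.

101.9 yr

Step 1: For a first-order reaction, t₁/₂ = ln(2)/k
Step 2: t₁/₂ = ln(2)/0.0068
Step 3: t₁/₂ = 0.6931/0.0068 = 101.9 yr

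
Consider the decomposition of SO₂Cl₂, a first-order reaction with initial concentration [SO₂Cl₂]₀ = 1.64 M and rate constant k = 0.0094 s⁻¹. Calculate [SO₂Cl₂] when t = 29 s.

1.249 M

Step 1: For a first-order reaction: [SO₂Cl₂] = [SO₂Cl₂]₀ × e^(-kt)
Step 2: [SO₂Cl₂] = 1.64 × e^(-0.0094 × 29)
Step 3: [SO₂Cl₂] = 1.64 × e^(-0.2726)
Step 4: [SO₂Cl₂] = 1.64 × 0.761397 = 1.249 M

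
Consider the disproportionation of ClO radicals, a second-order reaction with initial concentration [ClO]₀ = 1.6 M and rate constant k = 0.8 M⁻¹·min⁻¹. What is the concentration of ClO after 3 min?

0.3306 M

Step 1: For a second-order reaction: 1/[ClO] = 1/[ClO]₀ + kt
Step 2: 1/[ClO] = 1/1.6 + 0.8 × 3
Step 3: 1/[ClO] = 0.625 + 2.4 = 3.025
Step 4: [ClO] = 1/3.025 = 0.3306 M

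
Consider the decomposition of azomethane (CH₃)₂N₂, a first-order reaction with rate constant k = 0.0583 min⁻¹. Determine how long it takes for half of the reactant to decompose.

11.89 min

Step 1: For a first-order reaction, t₁/₂ = ln(2)/k
Step 2: t₁/₂ = ln(2)/0.0583
Step 3: t₁/₂ = 0.6931/0.0583 = 11.89 min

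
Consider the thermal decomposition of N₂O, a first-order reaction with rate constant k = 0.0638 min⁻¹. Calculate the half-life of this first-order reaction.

10.86 min

Step 1: For a first-order reaction, t₁/₂ = ln(2)/k
Step 2: t₁/₂ = ln(2)/0.0638
Step 3: t₁/₂ = 0.6931/0.0638 = 10.86 min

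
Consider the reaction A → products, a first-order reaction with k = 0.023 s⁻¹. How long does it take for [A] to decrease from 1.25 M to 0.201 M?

79.46 s

Step 1: For first-order: t = ln([A]₀/[A])/k
Step 2: t = ln(1.25/0.201)/0.023
Step 3: t = ln(6.219)/0.023
Step 4: t = 1.828/0.023 = 79.46 s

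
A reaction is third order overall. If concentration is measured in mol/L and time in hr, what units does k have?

(mol/L)⁻²·hr⁻¹

Step 1: For overall order n, rate = k × (concentration)^n.
Step 2: Rate has units mol/L·hr⁻¹; concentration term has units (mol/L)^3.
Step 3: k = rate / (concentration)^n, so units of k = (mol/L)^(1-3)·hr⁻¹ = (mol/L)⁻²·hr⁻¹.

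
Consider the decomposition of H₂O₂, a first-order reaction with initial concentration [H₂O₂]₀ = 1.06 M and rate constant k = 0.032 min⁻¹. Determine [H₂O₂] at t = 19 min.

0.5771 M

Step 1: For a first-order reaction: [H₂O₂] = [H₂O₂]₀ × e^(-kt)
Step 2: [H₂O₂] = 1.06 × e^(-0.032 × 19)
Step 3: [H₂O₂] = 1.06 × e^(-0.608)
Step 4: [H₂O₂] = 1.06 × 0.544439 = 0.5771 M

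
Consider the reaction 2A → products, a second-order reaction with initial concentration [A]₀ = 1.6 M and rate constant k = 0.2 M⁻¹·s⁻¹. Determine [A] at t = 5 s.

0.6154 M

Step 1: For a second-order reaction: 1/[A] = 1/[A]₀ + kt
Step 2: 1/[A] = 1/1.6 + 0.2 × 5
Step 3: 1/[A] = 0.625 + 1 = 1.625
Step 4: [A] = 1/1.625 = 0.6154 M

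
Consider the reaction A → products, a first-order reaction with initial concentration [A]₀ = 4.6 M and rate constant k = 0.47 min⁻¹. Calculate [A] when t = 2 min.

1.797 M

Step 1: For a first-order reaction: [A] = [A]₀ × e^(-kt)
Step 2: [A] = 4.6 × e^(-0.47 × 2)
Step 3: [A] = 4.6 × e^(-0.94)
Step 4: [A] = 4.6 × 0.390628 = 1.797 M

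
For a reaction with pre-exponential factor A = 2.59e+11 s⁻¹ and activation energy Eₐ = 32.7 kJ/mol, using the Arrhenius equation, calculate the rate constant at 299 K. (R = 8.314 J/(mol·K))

5.02e+05 s⁻¹

Step 1: Use the Arrhenius equation: k = A × exp(-Eₐ/RT)
Step 2: Convert Eₐ to J/mol: 32.7 kJ/mol = 32700 J/mol
Step 3: Calculate the exponent: -Eₐ/(RT) = -32700/(8.314 × 299) = -13.15426
Step 4: k = 2.59e+11 × exp(-13.15426)
Step 5: k = 2.59e+11 × 1.93721e-06 = 5.0174e+05 s⁻¹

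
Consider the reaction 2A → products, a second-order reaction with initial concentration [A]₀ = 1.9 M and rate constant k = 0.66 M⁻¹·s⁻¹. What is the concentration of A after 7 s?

0.1943 M

Step 1: For a second-order reaction: 1/[A] = 1/[A]₀ + kt
Step 2: 1/[A] = 1/1.9 + 0.66 × 7
Step 3: 1/[A] = 0.5263 + 4.62 = 5.146
Step 4: [A] = 1/5.146 = 0.1943 M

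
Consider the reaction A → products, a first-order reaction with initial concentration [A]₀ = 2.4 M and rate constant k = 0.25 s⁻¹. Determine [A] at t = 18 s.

0.02666 M

Step 1: For a first-order reaction: [A] = [A]₀ × e^(-kt)
Step 2: [A] = 2.4 × e^(-0.25 × 18)
Step 3: [A] = 2.4 × e^(-4.5)
Step 4: [A] = 2.4 × 0.011109 = 0.02666 M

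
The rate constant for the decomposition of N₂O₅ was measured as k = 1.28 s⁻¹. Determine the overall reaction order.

first order (1)

Step 1: The units of k for an nth-order reaction are (concentration)^(1-n)·(time)⁻¹.
Step 2: Here k has units s⁻¹, so the concentration exponent is 0.
Step 3: 1 - n = 0 ⇒ n = 1. The reaction is first order.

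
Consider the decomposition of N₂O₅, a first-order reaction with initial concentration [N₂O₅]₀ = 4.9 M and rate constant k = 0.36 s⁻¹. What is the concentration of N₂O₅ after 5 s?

0.81 M

Step 1: For a first-order reaction: [N₂O₅] = [N₂O₅]₀ × e^(-kt)
Step 2: [N₂O₅] = 4.9 × e^(-0.36 × 5)
Step 3: [N₂O₅] = 4.9 × e^(-1.8)
Step 4: [N₂O₅] = 4.9 × 0.165299 = 0.81 M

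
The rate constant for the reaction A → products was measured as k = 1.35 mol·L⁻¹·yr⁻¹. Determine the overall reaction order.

zeroth order (0)

Step 1: The units of k for an nth-order reaction are (concentration)^(1-n)·(time)⁻¹.
Step 2: Here k has units mol·L⁻¹·yr⁻¹, so the concentration exponent is 1.
Step 3: 1 - n = 1 ⇒ n = 0. The reaction is zeroth order.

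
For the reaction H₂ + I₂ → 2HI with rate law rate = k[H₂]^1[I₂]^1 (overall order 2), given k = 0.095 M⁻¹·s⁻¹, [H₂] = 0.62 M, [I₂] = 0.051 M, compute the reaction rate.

0.003004 M/s

Step 1: The rate law is rate = k[H₂]^1[I₂]^1, overall order = 1+1 = 2
Step 2: Substitute values: rate = 0.095 × (0.62)^1 × (0.051)^1
Step 3: rate = 0.095 × 0.62 × 0.051 = 0.0030039 M/s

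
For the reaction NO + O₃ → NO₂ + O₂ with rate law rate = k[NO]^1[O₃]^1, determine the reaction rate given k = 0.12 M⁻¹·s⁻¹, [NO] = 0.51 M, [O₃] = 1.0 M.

0.0612 M/s

Step 1: The rate law is rate = k[NO]^1[O₃]^1
Step 2: Substitute: rate = 0.12 × (0.51)^1 × (1.0)^1
Step 3: rate = 0.12 × 0.51 × 1 = 0.0612 M/s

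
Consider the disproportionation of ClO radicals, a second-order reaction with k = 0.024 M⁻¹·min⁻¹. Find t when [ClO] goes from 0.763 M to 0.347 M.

65.47 min

Step 1: For second-order: t = (1/[ClO] - 1/[ClO]₀)/k
Step 2: t = (1/0.347 - 1/0.763)/0.024
Step 3: t = (2.882 - 1.311)/0.024
Step 4: t = 1.571/0.024 = 65.47 min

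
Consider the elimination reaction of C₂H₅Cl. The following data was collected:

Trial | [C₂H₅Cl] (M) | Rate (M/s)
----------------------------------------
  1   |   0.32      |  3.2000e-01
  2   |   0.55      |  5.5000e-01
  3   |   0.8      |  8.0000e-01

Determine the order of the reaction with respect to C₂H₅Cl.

first order (1)

Step 1: Compare trials to find order n where rate₂/rate₁ = ([C₂H₅Cl]₂/[C₂H₅Cl]₁)^n
Step 2: rate₂/rate₁ = 5.5000e-01/3.2000e-01 = 1.719
Step 3: [C₂H₅Cl]₂/[C₂H₅Cl]₁ = 0.55/0.32 = 1.719
Step 4: n = ln(1.719)/ln(1.719) = 1.00 ≈ 1
Step 5: The reaction is first order in C₂H₅Cl.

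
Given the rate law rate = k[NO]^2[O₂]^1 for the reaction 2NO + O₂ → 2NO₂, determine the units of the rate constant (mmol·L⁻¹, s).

(mmol·L⁻¹)⁻²·s⁻¹

Step 1: Overall order = 2 + 1 = 3.
Step 2: rate has units mmol·L⁻¹·s⁻¹; [NO]^2[O₂]^1 has units (mmol·L⁻¹)^3.
Step 3: k = rate/([NO]^2[O₂]^1), so units of k = (mmol·L⁻¹)^(1-3)·s⁻¹ = (mmol·L⁻¹)⁻²·s⁻¹.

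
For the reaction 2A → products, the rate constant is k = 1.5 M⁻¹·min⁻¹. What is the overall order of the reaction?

second order (2)

Step 1: The units of k for an nth-order reaction are (concentration)^(1-n)·(time)⁻¹.
Step 2: Here k has units M⁻¹·min⁻¹, so the concentration exponent is -1.
Step 3: 1 - n = -1 ⇒ n = 2. The reaction is second order.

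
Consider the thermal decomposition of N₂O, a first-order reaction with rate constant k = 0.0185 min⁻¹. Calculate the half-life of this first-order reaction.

37.47 min

Step 1: For a first-order reaction, t₁/₂ = ln(2)/k
Step 2: t₁/₂ = ln(2)/0.0185
Step 3: t₁/₂ = 0.6931/0.0185 = 37.47 min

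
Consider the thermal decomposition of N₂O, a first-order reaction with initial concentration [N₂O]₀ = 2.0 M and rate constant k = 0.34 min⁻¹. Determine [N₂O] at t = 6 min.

0.2601 M

Step 1: For a first-order reaction: [N₂O] = [N₂O]₀ × e^(-kt)
Step 2: [N₂O] = 2.0 × e^(-0.34 × 6)
Step 3: [N₂O] = 2.0 × e^(-2.04)
Step 4: [N₂O] = 2.0 × 0.130029 = 0.2601 M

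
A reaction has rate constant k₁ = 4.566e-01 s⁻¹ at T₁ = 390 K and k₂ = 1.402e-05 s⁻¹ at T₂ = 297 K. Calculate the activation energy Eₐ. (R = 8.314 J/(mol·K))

107.6 kJ/mol

Step 1: Use the two-temperature Arrhenius form: ln(k₂/k₁) = -Eₐ/R × (1/T₂ - 1/T₁)
Step 2: ln(k₂/k₁) = ln(1.402e-05/4.566e-01) = ln(3.07052e-05) = -10.3911
Step 3: 1/T₂ - 1/T₁ = 1/297 - 1/390 = 8.029008e-04 K⁻¹
Step 4: Eₐ = -R × ln(k₂/k₁) / (1/T₂ - 1/T₁) = -8.314 × -10.3911 / 8.029008e-04
Step 5: Eₐ = 1.0760e+05 J/mol = 107.6 kJ/mol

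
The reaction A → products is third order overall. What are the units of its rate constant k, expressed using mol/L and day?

(mol/L)⁻²·day⁻¹

Step 1: For overall order n, rate = k × (concentration)^n.
Step 2: Rate has units mol/L·day⁻¹; concentration term has units (mol/L)^3.
Step 3: k = rate / (concentration)^n, so units of k = (mol/L)^(1-3)·day⁻¹ = (mol/L)⁻²·day⁻¹.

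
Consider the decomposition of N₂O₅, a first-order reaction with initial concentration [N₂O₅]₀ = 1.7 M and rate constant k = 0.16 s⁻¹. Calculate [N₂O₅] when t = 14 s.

0.181 M

Step 1: For a first-order reaction: [N₂O₅] = [N₂O₅]₀ × e^(-kt)
Step 2: [N₂O₅] = 1.7 × e^(-0.16 × 14)
Step 3: [N₂O₅] = 1.7 × e^(-2.24)
Step 4: [N₂O₅] = 1.7 × 0.106459 = 0.181 M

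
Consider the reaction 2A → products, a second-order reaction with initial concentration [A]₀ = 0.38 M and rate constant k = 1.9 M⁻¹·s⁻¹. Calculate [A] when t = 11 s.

0.0425 M

Step 1: For a second-order reaction: 1/[A] = 1/[A]₀ + kt
Step 2: 1/[A] = 1/0.38 + 1.9 × 11
Step 3: 1/[A] = 2.632 + 20.9 = 23.53
Step 4: [A] = 1/23.53 = 0.0425 M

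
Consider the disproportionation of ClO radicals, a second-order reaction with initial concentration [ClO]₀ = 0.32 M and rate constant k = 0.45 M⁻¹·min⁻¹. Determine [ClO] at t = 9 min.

0.1394 M

Step 1: For a second-order reaction: 1/[ClO] = 1/[ClO]₀ + kt
Step 2: 1/[ClO] = 1/0.32 + 0.45 × 9
Step 3: 1/[ClO] = 3.125 + 4.05 = 7.175
Step 4: [ClO] = 1/7.175 = 0.1394 M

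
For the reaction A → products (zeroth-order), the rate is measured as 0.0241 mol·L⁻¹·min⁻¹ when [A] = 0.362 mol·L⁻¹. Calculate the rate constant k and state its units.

0.0241 mol·L⁻¹·min⁻¹

Step 1: For a zeroth-order reaction, rate = k (independent of concentration).
Step 2: k = rate = 0.0241 mol·L⁻¹·min⁻¹.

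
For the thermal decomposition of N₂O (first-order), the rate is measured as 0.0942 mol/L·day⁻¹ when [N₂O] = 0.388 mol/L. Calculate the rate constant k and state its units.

0.2428 day⁻¹

Step 1: rate = k[N₂O]^1, so k = rate / [N₂O]^1.
Step 2: k = 0.0942 / (0.388)^1 = 0.0942 / 0.388.
Step 3: k = 0.2428 day⁻¹.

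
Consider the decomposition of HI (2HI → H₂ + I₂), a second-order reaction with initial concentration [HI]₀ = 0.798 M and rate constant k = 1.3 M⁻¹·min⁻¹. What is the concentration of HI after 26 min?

0.02853 M

Step 1: For a second-order reaction: 1/[HI] = 1/[HI]₀ + kt
Step 2: 1/[HI] = 1/0.798 + 1.3 × 26
Step 3: 1/[HI] = 1.253 + 33.8 = 35.05
Step 4: [HI] = 1/35.05 = 0.02853 M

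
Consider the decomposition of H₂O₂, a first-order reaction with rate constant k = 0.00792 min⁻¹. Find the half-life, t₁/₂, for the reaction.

87.52 min

Step 1: For a first-order reaction, t₁/₂ = ln(2)/k
Step 2: t₁/₂ = ln(2)/0.00792
Step 3: t₁/₂ = 0.6931/0.00792 = 87.52 min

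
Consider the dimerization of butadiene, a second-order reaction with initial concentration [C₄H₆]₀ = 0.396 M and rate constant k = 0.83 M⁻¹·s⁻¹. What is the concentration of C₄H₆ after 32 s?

0.03438 M

Step 1: For a second-order reaction: 1/[C₄H₆] = 1/[C₄H₆]₀ + kt
Step 2: 1/[C₄H₆] = 1/0.396 + 0.83 × 32
Step 3: 1/[C₄H₆] = 2.525 + 26.56 = 29.09
Step 4: [C₄H₆] = 1/29.09 = 0.03438 M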